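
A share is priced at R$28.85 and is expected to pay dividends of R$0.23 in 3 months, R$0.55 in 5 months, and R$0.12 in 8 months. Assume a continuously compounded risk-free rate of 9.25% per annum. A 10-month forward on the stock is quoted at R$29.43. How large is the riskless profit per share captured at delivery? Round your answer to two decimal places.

PV(dividends) I = 0.23·e^(−0.0925·3/12) + 0.55·e^(−0.0925·5/12) + 0.12·e^(−0.0925·8/12) = 0.8668
Fair forward F* = (S − I)·e^(rT) = (28.85 − 0.8668)·e^0.077083 = 27.9832 × 1.080132 = 30.2255
Market R$29.43 < fair 30.2255: forward underpriced → reverse cash-and-carry (short the stock, invest proceeds at r, pay the dividends, go long the forward).
Profit at T = |F_mkt − F*| = |29.43 − 30.2255| = R$0.80 per share

R$0.80 per share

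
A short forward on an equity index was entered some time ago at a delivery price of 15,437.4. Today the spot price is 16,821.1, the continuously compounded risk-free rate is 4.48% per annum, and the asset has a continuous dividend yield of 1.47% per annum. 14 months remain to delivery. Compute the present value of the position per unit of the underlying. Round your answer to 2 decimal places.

Current fair forward for the remaining 14 months: F = S·e^((r − q)·T), (r − q) = 0.0448 − 0.0147 = 0.0301
F = 16821.1 · e^(0.0301 × 14/12) = 16821.1 × 1.03574054 = 17422.2952
Value of long forward = (F − K)·e^(−rT) = (17422.2952 − 15437.4) · e^(−0.0448·14/12)
= 1984.8952 × 0.94907575 = 1883.82
Short position value = −(long value) = -1883.82

-1883.82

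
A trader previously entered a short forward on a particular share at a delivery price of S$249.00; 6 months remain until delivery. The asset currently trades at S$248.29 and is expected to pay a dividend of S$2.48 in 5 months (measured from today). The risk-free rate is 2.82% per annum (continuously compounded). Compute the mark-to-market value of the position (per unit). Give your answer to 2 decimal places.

PV(remaining dividends) I = 2.48·e^(−0.0282·5/12) = 2.4510
Current forward F = (S − I)·e^(rT) = (248.29 − 2.4510)·e^(0.0282·6/12) = 245.8390 × 1.014200 = 249.3299
Value (long) = (F − K)·e^(−rT) = (249.3299 − 249.00) × 0.985999 = 0.3253
Short position value = −(long value) = -S$0.33

-S$0.33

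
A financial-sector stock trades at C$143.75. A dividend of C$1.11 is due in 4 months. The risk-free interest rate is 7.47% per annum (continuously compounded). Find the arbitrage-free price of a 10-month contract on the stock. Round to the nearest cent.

C$151.83

PV(dividends) I = 1.11·e^(−0.0747·4/12)
I = 1.0827
F = (S − I)·e^(rT) = (143.75 − 1.0827) · e^(0.0747·10/12)
= 142.6673 · e^0.062250 = 142.6673 × 1.064228 = C$151.83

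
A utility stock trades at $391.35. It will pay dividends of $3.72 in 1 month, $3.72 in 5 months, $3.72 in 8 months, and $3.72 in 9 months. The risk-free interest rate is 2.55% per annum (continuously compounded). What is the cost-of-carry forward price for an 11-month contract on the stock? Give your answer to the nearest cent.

PV(dividends) I = 3.72·e^(−0.0255·1/12) + 3.72·e^(−0.0255·5/12) + 3.72·e^(−0.0255·8/12) + 3.72·e^(−0.0255·9/12)
I = 3.7121 + 3.6807 + 3.6573 + 3.6495 = 14.6996
F = (S − I)·e^(rT) = (391.35 − 14.6996) · e^(0.0255·11/12)
= 376.6504 · e^0.023375 = 376.6504 × 1.023650 = $385.56

$385.56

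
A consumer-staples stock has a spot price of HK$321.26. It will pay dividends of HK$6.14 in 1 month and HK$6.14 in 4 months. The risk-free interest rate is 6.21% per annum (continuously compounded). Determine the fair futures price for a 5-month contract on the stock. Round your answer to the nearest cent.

PV(dividends) I = 6.14·e^(−0.0621·1/12) + 6.14·e^(−0.0621·4/12)
I = 6.1083 + 6.0142 = 12.1225
F = (S − I)·e^(rT) = (321.26 − 12.1225) · e^(0.0621·5/12)
= 309.1375 · e^0.025875 = 309.1375 × 1.026213 = HK$317.24

HK$317.24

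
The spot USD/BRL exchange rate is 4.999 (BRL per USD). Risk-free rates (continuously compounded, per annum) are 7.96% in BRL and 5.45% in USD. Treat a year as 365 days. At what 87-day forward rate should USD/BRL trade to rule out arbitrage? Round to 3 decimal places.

5.029

F = S·e^((r_BRL − r_USD)T) = 4.999 · e^((0.0796 − 0.0545) × 87/365)
= 4.999 · e^0.005983 = 4.999 × 1.006001
F = 5.029 BRL per USD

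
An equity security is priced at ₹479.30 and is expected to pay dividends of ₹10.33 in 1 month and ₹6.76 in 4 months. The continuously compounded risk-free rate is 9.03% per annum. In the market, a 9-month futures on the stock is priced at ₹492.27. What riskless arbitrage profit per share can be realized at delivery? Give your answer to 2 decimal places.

PV(dividends) I = 10.33·e^(−0.0903·1/12) + 6.76·e^(−0.0903·4/12) = 16.8121
Fair futures F* = (S − I)·e^(rT) = (479.30 − 16.8121)·e^0.067725 = 462.4879 × 1.070071 = 494.8949
Market ₹492.27 < fair 494.8949: forward underpriced → reverse cash-and-carry (short the stock, invest proceeds at r, pay the dividends, go long the forward).
Profit at T = |F_mkt − F*| = |492.27 − 494.8949| = ₹2.62 per share

₹2.62 per share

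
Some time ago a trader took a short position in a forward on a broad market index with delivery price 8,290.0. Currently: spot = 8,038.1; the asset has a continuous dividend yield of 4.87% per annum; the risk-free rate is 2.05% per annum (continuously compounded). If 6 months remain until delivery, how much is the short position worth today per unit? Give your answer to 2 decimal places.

Current fair forward for the remaining 6 months: F = S·e^((r − q)·T), (r − q) = 0.0205 − 0.0487 = -0.0282
F = 8038.1 · e^(-0.0282 × 6/12) = 8038.1 × 0.98599894 = 7925.5581
Value of long forward = (F − K)·e^(−rT) = (7925.5581 − 8290.0) · e^(−0.0205·6/12)
= -364.4419 × 0.98980235 = -360.73
Short position value = −(long value) = 360.73

360.73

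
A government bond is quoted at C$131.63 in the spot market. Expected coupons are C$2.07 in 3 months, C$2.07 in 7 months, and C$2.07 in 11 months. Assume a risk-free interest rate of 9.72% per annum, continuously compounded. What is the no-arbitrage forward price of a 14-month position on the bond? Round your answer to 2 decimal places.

C$140.86

PV(coupons) I = 2.07·e^(−0.0972·3/12) + 2.07·e^(−0.0972·7/12) + 2.07·e^(−0.0972·11/12)
I = 2.0203 + 1.9559 + 1.8935 = 5.8697
F = (S − I)·e^(rT) = (131.63 − 5.8697) · e^(0.0972·14/12)
= 125.7603 · e^0.113400 = 125.7603 × 1.120080 = C$140.86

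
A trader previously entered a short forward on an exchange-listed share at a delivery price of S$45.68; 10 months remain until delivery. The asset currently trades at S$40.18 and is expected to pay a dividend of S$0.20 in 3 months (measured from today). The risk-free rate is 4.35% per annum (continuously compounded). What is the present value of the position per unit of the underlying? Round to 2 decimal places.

S$4.07

PV(remaining dividends) I = 0.20·e^(−0.0435·3/12) = 0.1978
Current forward F = (S − I)·e^(rT) = (40.18 − 0.1978)·e^(0.0435·10/12) = 39.9822 × 1.036915 = 41.4581
Value (long) = (F − K)·e^(−rT) = (41.4581 − 45.68) × 0.964399 = -4.0716
Short position value = −(long value) = S$4.07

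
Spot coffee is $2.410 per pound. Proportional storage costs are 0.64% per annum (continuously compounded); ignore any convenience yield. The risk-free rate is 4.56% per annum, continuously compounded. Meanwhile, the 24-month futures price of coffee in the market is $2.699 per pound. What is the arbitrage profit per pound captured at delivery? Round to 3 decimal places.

Fair futures: F* = S·e^(carry·T), with carry = (r + u) = 0.0456 + 0.0064 = 0.0520
F* = 2.410 · e^(0.0520 × 24/12) = 2.410 · e^0.104000 = 2.410 × 1.109600 = $2.6741
Market $2.699 > fair $2.6741: forward overpriced → cash-and-carry (buy spot, short the forward).
At maturity, profit = |F_mkt − F*| = |2.699 − 2.6741| = $0.025 per pound

$0.025 per pound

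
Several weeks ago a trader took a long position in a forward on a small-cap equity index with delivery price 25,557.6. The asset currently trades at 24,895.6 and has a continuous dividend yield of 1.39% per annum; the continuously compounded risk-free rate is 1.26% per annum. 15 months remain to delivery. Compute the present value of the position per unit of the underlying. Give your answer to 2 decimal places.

-691.45

Current fair forward for the remaining 15 months: F = S·e^((r − q)·T), (r − q) = 0.0126 − 0.0139 = -0.0013
F = 24895.6 · e^(-0.0013 × 15/12) = 24895.6 × 0.99837632 = 24855.1775
Value of long forward = (F − K)·e^(−rT) = (24855.1775 − 25557.6) · e^(−0.0126·15/12)
= -702.4225 × 0.98437338 = -691.45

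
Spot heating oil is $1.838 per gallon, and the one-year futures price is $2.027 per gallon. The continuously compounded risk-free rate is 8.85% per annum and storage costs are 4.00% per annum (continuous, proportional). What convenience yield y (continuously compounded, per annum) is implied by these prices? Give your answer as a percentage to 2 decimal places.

3.06%

F = S·e^((r+u−y)T) ⇒ (r+u−y) = ln(F/S)/T
ln(2.027/1.838) = 0.097879; /T ⇒ 0.097879
y = r + u − ln(F/S)/T = 0.0885 + 0.0400 − 0.097879 = 0.030621
y = 3.06%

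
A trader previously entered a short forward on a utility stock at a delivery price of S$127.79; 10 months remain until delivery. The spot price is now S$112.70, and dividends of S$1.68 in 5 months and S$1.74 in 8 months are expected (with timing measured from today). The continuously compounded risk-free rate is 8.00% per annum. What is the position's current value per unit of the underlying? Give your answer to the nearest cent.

S$10.12

PV(remaining dividends) I = 1.68·e^(−0.0800·5/12) + 1.74·e^(−0.0800·8/12) = 3.2746
Current forward F = (S − I)·e^(rT) = (112.70 − 3.2746)·e^(0.0800·10/12) = 109.4254 × 1.068939 = 116.9691
Value (long) = (F − K)·e^(−rT) = (116.9691 − 127.79) × 0.935507 = -10.1230
Short position value = −(long value) = S$10.12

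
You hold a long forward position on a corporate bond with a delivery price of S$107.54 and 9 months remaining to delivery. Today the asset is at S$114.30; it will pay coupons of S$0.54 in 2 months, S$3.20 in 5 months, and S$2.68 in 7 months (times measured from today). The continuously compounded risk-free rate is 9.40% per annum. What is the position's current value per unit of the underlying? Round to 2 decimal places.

S$7.93

PV(remaining coupons) I = 0.54·e^(−0.0940·2/12) + 3.20·e^(−0.0940·5/12) + 2.68·e^(−0.0940·7/12) = 6.1457
Current forward F = (S − I)·e^(rT) = (114.30 − 6.1457)·e^(0.0940·9/12) = 108.1543 × 1.073045 = 116.0544
Value (long) = (F − K)·e^(−rT) = (116.0544 − 107.54) × 0.931928 = 7.9348
Value = S$7.93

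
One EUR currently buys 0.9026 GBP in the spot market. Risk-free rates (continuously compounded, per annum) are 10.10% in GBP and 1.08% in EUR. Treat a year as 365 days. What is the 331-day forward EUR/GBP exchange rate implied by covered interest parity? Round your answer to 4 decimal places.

0.9795

F = S·e^((r_GBP − r_EUR)T) = 0.9026 · e^((0.1010 − 0.0108) × 331/365)
= 0.9026 · e^0.081798 = 0.9026 × 1.085237
F = 0.9795 GBP per EUR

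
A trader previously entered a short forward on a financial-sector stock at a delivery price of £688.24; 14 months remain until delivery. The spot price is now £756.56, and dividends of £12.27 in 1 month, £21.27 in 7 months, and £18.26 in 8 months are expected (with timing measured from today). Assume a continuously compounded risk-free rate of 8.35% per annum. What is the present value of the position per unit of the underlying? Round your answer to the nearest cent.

PV(remaining dividends) I = 12.27·e^(−0.0835·1/12) + 21.27·e^(−0.0835·7/12) + 18.26·e^(−0.0835·8/12) = 49.7150
Current forward F = (S − I)·e^(rT) = (756.56 − 49.7150)·e^(0.0835·14/12) = 706.8450 × 1.102320 = 779.1694
Value (long) = (F − K)·e^(−rT) = (779.1694 − 688.24) × 0.907178 = 82.4892
Short position value = −(long value) = -£82.49

-£82.49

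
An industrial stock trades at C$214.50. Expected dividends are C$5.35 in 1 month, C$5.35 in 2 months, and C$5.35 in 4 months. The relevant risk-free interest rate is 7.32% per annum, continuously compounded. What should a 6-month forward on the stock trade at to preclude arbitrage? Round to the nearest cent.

C$206.08

PV(dividends) I = 5.35·e^(−0.0732·1/12) + 5.35·e^(−0.0732·2/12) + 5.35·e^(−0.0732·4/12)
I = 5.3175 + 5.2851 + 5.2210 = 15.8236
F = (S − I)·e^(rT) = (214.50 − 15.8236) · e^(0.0732·6/12)
= 198.6764 · e^0.036600 = 198.6764 × 1.037278 = C$206.08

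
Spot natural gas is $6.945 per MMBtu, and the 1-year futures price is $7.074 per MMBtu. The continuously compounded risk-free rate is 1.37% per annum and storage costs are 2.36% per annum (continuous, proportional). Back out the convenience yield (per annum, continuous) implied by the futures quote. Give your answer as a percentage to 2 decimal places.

1.89%

F = S·e^((r+u−y)T) ⇒ (r+u−y) = ln(F/S)/T
ln(7.074/6.945) = 0.018404; /T ⇒ 0.018404
y = r + u − ln(F/S)/T = 0.0137 + 0.0236 − 0.018404 = 0.018896
y = 1.89%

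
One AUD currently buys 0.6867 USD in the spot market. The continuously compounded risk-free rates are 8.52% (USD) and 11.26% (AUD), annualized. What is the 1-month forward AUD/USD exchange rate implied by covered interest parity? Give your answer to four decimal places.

0.6851

F = S·e^((r_USD − r_AUD)T) = 0.6867 · e^((0.0852 − 0.1126) × 1/12)
= 0.6867 · e^-0.002283 = 0.6867 × 0.997720
F = 0.6851 USD per AUD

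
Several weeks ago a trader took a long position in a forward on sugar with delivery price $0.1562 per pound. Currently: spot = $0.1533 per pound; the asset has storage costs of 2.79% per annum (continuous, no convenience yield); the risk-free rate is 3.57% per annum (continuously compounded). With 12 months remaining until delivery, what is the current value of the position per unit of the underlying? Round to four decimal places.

Current fair forward for the remaining 12 months: F = S·e^((r + u)·T), (r + u) = 0.0357 + 0.0279 = 0.0636
F = 0.1533 · e^(0.0636 × 12/12) = 0.1533 × 1.065666 = 0.1634
Value of long forward = (F − K)·e^(−rT) = (0.1634 − 0.1562) · e^(−0.0357·12/12)
= 0.0072 × 0.964930 = 0.0069

$0.0069 per pound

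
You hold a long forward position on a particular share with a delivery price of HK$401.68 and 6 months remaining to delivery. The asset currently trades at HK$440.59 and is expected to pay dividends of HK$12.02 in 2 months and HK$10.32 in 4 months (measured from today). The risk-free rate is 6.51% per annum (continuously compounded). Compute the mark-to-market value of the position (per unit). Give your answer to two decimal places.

PV(remaining dividends) I = 12.02·e^(−0.0651·2/12) + 10.32·e^(−0.0651·4/12) = 21.9888
Current forward F = (S − I)·e^(rT) = (440.59 − 21.9888)·e^(0.0651·6/12) = 418.6012 × 1.033086 = 432.4510
Value (long) = (F − K)·e^(−rT) = (432.4510 − 401.68) × 0.967974 = 29.7855
Value = HK$29.79

HK$29.79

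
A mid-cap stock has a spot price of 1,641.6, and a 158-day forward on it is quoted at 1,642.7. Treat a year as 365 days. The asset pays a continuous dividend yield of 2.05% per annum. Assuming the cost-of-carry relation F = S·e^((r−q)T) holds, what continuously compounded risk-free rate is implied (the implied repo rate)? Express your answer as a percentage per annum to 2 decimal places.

From F = S·e^((r−q)T): (r − q) = ln(F/S)/T
ln(1642.7/1641.6) = ln(1.000670) = 0.000670
(r − q) = 0.000670 / (158/365) = 0.001548
r = ln(F/S)/T + q = 0.001548 + 0.0205 = 0.022048
r = 2.20%

2.20%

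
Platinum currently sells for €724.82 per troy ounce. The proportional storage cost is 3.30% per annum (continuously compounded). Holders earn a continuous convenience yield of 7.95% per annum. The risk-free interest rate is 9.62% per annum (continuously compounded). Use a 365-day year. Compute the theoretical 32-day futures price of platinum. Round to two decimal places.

€727.99 per troy ounce

Net carry = r + u − y = 0.0962 + 0.0330 − 0.0795 = 0.0497
F = S·e^((r+u−y)T) = 724.82 · e^(0.0497 × 32/365) = 724.82 · e^0.004357
= 724.82 × 1.004367 = €727.99 per troy ounce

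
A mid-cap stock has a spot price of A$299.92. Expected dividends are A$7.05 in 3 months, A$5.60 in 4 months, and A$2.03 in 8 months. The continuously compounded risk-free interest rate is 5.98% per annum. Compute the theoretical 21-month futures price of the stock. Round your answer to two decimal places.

PV(dividends) I = 7.05·e^(−0.0598·3/12) + 5.60·e^(−0.0598·4/12) + 2.03·e^(−0.0598·8/12)
I = 6.9454 + 5.4895 + 1.9507 = 14.3856
F = (S − I)·e^(rT) = (299.92 − 14.3856) · e^(0.0598·21/12)
= 285.5344 · e^0.104650 = 285.5344 × 1.110322 = A$317.04

A$317.04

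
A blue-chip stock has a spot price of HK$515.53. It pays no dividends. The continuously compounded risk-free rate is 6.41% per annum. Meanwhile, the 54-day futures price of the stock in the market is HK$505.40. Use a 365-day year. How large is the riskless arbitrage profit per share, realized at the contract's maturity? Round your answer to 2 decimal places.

Fair futures: F* = S·e^(carry·T), with carry = r = 0.0641
F* = 515.53 · e^(0.0641 × 54/365) = 515.53 · e^0.009483 = 515.53 × 1.009528 = HK$520.4420
Market HK$505.40 < fair HK$520.4420: forward underpriced → reverse cash-and-carry (short spot, go long the forward).
At maturity, profit = |F_mkt − F*| = |505.40 − 520.4420| = HK$15.04 per share

HK$15.04 per share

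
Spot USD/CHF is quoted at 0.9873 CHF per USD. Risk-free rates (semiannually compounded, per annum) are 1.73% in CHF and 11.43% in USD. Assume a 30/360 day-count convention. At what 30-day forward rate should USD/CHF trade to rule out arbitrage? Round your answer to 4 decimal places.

0.9796

By covered interest parity, F = S · (1+r_CHF/2)^(2T) / (1+r_USD/2)^(2T)
= 0.9873 × 1.001436 / 1.009306 = 0.9873 × 0.992203
F = 0.9796 CHF per USD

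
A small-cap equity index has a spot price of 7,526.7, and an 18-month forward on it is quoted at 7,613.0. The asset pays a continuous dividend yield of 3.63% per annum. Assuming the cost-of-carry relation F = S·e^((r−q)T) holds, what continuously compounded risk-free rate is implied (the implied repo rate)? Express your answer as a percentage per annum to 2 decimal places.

From F = S·e^((r−q)T): (r − q) = ln(F/S)/T
ln(7613.0/7526.7) = ln(1.011466) = 0.011401
(r − q) = 0.011401 / (18/12) = 0.007601
r = ln(F/S)/T + q = 0.007601 + 0.0363 = 0.043901
r = 4.39%

4.39%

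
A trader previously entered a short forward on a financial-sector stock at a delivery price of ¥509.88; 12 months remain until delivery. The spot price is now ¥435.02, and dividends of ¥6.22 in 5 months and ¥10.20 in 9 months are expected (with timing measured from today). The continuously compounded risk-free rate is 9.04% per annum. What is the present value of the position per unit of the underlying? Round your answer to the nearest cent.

¥46.31

PV(remaining dividends) I = 6.22·e^(−0.0904·5/12) + 10.20·e^(−0.0904·9/12) = 15.5214
Current forward F = (S − I)·e^(rT) = (435.02 − 15.5214)·e^(0.0904·12/12) = 419.4986 × 1.094612 = 459.1882
Value (long) = (F − K)·e^(−rT) = (459.1882 − 509.88) × 0.913566 = -46.3103
Short position value = −(long value) = ¥46.31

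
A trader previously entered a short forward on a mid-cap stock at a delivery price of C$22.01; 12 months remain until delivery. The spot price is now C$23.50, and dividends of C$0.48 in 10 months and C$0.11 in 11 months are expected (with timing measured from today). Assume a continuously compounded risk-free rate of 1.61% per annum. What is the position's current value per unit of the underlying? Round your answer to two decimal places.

PV(remaining dividends) I = 0.48·e^(−0.0161·10/12) + 0.11·e^(−0.0161·11/12) = 0.5820
Current forward F = (S − I)·e^(rT) = (23.50 − 0.5820)·e^(0.0161·12/12) = 22.9180 × 1.016230 = 23.2900
Value (long) = (F − K)·e^(−rT) = (23.2900 − 22.01) × 0.984029 = 1.2596
Short position value = −(long value) = -C$1.26

-C$1.26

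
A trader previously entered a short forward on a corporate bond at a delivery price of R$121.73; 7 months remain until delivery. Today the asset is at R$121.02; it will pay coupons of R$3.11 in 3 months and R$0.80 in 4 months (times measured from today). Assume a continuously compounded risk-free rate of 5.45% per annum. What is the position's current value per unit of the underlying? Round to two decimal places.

PV(remaining coupons) I = 3.11·e^(−0.0545·3/12) + 0.80·e^(−0.0545·4/12) = 3.8535
Current forward F = (S − I)·e^(rT) = (121.02 − 3.8535)·e^(0.0545·7/12) = 117.1665 × 1.032302 = 120.9512
Value (long) = (F − K)·e^(−rT) = (120.9512 − 121.73) × 0.968708 = -0.7544
Short position value = −(long value) = R$0.75

R$0.75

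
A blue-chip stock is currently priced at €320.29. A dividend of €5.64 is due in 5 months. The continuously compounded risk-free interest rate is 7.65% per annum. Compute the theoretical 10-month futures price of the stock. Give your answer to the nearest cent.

€335.55

PV(dividends) I = 5.64·e^(−0.0765·5/12)
I = 5.4631
F = (S − I)·e^(rT) = (320.29 − 5.4631) · e^(0.0765·10/12)
= 314.8269 · e^0.063750 = 314.8269 × 1.065826 = €335.55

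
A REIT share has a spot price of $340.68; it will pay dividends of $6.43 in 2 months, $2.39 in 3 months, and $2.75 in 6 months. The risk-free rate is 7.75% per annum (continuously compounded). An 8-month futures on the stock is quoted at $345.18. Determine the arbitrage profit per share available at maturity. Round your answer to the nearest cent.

$1.63 per share

PV(dividends) I = 6.43·e^(−0.0775·2/12) + 2.39·e^(−0.0775·3/12) + 2.75·e^(−0.0775·6/12) = 11.3371
Fair futures F* = (S − I)·e^(rT) = (340.68 − 11.3371)·e^0.051667 = 329.3429 × 1.053025 = 346.8063
Market $345.18 < fair 346.8063: forward underpriced → reverse cash-and-carry (short the stock, invest proceeds at r, pay the dividends, go long the forward).
Profit at T = |F_mkt − F*| = |345.18 − 346.8063| = $1.63 per share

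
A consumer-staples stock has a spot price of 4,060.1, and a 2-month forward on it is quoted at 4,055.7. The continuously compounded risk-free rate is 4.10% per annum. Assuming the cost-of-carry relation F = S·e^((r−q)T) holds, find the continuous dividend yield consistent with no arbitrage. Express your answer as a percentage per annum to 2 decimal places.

From F = S·e^((r−q)T): (r − q) = ln(F/S)/T
ln(4055.7/4060.1) = ln(0.998916) = -0.001085
(r − q) = -0.001085 / (2/12) = -0.006510
q = r − ln(F/S)/T = 0.0410 + 0.006510 = 0.047510
q = 4.75%

4.75%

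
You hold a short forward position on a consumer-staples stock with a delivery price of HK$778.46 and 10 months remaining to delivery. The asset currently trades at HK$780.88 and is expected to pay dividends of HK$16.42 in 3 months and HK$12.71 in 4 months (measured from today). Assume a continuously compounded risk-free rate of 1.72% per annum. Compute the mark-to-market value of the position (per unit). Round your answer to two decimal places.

PV(remaining dividends) I = 16.42·e^(−0.0172·3/12) + 12.71·e^(−0.0172·4/12) = 28.9869
Current forward F = (S − I)·e^(rT) = (780.88 − 28.9869)·e^(0.0172·10/12) = 751.8931 × 1.014437 = 762.7482
Value (long) = (F − K)·e^(−rT) = (762.7482 − 778.46) × 0.985769 = -15.4882
Short position value = −(long value) = HK$15.49

HK$15.49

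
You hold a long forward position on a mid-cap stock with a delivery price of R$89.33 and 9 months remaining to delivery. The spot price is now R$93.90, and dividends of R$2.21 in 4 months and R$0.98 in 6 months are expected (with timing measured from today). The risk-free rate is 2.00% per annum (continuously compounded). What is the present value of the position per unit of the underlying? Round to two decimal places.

R$2.73

PV(remaining dividends) I = 2.21·e^(−0.0200·4/12) + 0.98·e^(−0.0200·6/12) = 3.1656
Current forward F = (S − I)·e^(rT) = (93.90 − 3.1656)·e^(0.0200·9/12) = 90.7344 × 1.015113 = 92.1057
Value (long) = (F − K)·e^(−rT) = (92.1057 − 89.33) × 0.985112 = 2.7344
Value = R$2.73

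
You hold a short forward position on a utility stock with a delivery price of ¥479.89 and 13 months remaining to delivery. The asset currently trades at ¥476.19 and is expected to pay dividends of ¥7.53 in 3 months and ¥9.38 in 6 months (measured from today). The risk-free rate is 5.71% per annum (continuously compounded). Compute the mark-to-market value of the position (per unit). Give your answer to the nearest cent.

PV(remaining dividends) I = 7.53·e^(−0.0571·3/12) + 9.38·e^(−0.0571·6/12) = 16.5393
Current forward F = (S − I)·e^(rT) = (476.19 − 16.5393)·e^(0.0571·13/12) = 459.6507 × 1.063812 = 488.9819
Value (long) = (F − K)·e^(−rT) = (488.9819 − 479.89) × 0.940016 = 8.5465
Short position value = −(long value) = -¥8.55

-¥8.55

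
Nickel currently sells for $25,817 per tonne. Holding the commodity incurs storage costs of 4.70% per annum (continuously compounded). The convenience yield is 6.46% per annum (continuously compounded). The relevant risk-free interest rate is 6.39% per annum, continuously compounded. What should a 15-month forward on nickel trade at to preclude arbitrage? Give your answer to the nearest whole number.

Net carry = r + u − y = 0.0639 + 0.0470 − 0.0646 = 0.0463
F = S·e^((r+u−y)T) = 25817 · e^(0.0463 × 15/12) = 25817 · e^0.057875
= 25817 × 1.059583 = $27,355 per tonne

$27,355 per tonne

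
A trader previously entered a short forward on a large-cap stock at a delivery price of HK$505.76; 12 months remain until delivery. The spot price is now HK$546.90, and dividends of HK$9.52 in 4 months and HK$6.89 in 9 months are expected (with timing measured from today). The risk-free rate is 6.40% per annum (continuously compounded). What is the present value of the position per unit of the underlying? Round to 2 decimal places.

PV(remaining dividends) I = 9.52·e^(−0.0640·4/12) + 6.89·e^(−0.0640·9/12) = 15.8861
Current forward F = (S − I)·e^(rT) = (546.90 − 15.8861)·e^(0.0640·12/12) = 531.0139 × 1.066092 = 566.1097
Value (long) = (F − K)·e^(−rT) = (566.1097 − 505.76) × 0.938005 = 56.6083
Short position value = −(long value) = -HK$56.61

-HK$56.61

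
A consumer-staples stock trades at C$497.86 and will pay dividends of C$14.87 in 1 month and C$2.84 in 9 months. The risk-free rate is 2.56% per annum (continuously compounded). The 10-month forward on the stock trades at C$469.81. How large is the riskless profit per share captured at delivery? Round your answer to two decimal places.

PV(dividends) I = 14.87·e^(−0.0256·1/12) + 2.84·e^(−0.0256·9/12) = 17.6243
Fair forward F* = (S − I)·e^(rT) = (497.86 − 17.6243)·e^0.021333 = 480.2357 × 1.021562 = 490.5905
Market C$469.81 < fair 490.5905: forward underpriced → reverse cash-and-carry (short the stock, invest proceeds at r, pay the dividends, go long the forward).
Profit at T = |F_mkt − F*| = |469.81 − 490.5905| = C$20.78 per share

C$20.78 per share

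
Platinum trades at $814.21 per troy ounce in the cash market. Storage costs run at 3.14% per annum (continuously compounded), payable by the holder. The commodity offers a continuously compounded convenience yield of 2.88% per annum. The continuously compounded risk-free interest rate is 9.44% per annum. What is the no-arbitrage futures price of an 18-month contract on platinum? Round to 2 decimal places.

Net carry = r + u − y = 0.0944 + 0.0314 − 0.0288 = 0.0970
F = S·e^((r+u−y)T) = 814.21 · e^(0.0970 × 18/12) = 814.21 · e^0.145500
= 814.21 × 1.156618 = $941.73 per troy ounce

$941.73 per troy ounce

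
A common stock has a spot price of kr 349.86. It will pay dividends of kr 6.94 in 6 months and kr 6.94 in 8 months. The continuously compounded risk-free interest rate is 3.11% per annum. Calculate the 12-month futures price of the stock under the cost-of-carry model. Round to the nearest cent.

PV(dividends) I = 6.94·e^(−0.0311·6/12) + 6.94·e^(−0.0311·8/12)
I = 6.8329 + 6.7976 = 13.6305
F = (S − I)·e^(rT) = (349.86 − 13.6305) · e^(0.0311·12/12)
= 336.2295 · e^0.031100 = 336.2295 × 1.031589 = kr 346.85

kr 346.85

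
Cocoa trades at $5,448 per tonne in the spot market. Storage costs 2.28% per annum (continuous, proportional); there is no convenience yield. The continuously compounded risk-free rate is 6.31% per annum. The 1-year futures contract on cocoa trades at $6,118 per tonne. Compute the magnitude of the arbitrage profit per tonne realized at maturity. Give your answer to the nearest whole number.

Fair futures: F* = S·e^(carry·T), with carry = (r + u) = 0.0631 + 0.0228 = 0.0859
F* = 5448 · e^(0.0859 × 1) = 5448 · e^0.085900 = 5448 × 1.089697 = $5936.6693
Market $6118 > fair $5936.6693: forward overpriced → cash-and-carry (buy spot, short the forward).
At maturity, profit = |F_mkt − F*| = |6118 − 5936.6693| = $181 per tonne

$181 per tonne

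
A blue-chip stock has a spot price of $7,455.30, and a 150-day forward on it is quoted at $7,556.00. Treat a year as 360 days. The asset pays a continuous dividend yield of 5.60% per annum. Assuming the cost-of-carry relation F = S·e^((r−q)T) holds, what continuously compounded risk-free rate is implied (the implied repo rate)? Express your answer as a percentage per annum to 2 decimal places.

8.82%

From F = S·e^((r−q)T): (r − q) = ln(F/S)/T
ln(7556.00/7455.30) = ln(1.013507) = 0.013417
(r − q) = 0.013417 / (150/360) = 0.032201
r = ln(F/S)/T + q = 0.032201 + 0.0560 = 0.088201
r = 8.82%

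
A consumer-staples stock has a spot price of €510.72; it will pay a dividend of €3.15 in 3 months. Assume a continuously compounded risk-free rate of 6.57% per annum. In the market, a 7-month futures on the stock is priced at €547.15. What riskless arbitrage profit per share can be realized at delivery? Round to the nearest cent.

PV(dividends) I = 3.15·e^(−0.0657·3/12) = 3.0987
Fair futures F* = (S − I)·e^(rT) = (510.72 − 3.0987)·e^0.038325 = 507.6213 × 1.039069 = 527.4536
Market €547.15 > fair 527.4536: forward overpriced → cash-and-carry (borrow at r, buy the stock and collect the dividends, short the forward).
Profit at T = |F_mkt − F*| = |547.15 − 527.4536| = €19.70 per share

€19.70 per share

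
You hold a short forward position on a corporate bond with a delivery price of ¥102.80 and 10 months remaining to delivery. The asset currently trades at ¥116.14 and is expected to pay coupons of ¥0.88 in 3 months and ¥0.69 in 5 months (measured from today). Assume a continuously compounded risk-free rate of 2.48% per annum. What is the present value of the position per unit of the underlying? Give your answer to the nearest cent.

PV(remaining coupons) I = 0.88·e^(−0.0248·3/12) + 0.69·e^(−0.0248·5/12) = 1.5575
Current forward F = (S − I)·e^(rT) = (116.14 − 1.5575)·e^(0.0248·10/12) = 114.5825 × 1.020882 = 116.9752
Value (long) = (F − K)·e^(−rT) = (116.9752 − 102.80) × 0.979545 = 13.8852
Short position value = −(long value) = -¥13.89

-¥13.89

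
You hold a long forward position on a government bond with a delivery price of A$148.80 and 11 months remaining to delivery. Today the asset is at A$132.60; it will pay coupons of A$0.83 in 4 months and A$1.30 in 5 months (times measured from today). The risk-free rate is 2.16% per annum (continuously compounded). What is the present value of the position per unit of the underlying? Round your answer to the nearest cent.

PV(remaining coupons) I = 0.83·e^(−0.0216·4/12) + 1.30·e^(−0.0216·5/12) = 2.1124
Current forward F = (S − I)·e^(rT) = (132.60 − 2.1124)·e^(0.0216·11/12) = 130.4876 × 1.019997 = 133.0970
Value (long) = (F − K)·e^(−rT) = (133.0970 − 148.80) × 0.980395 = -15.3951
Value = -A$15.40

-A$15.40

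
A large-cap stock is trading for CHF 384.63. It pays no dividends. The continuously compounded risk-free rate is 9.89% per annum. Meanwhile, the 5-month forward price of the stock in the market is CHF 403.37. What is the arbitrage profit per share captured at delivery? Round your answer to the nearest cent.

Fair forward: F* = S·e^(carry·T), with carry = r = 0.0989
F* = 384.63 · e^(0.0989 × 5/12) = 384.63 · e^0.041208 = 384.63 × 1.042069 = CHF 400.8110
Market CHF 403.37 > fair CHF 400.8110: forward overpriced → cash-and-carry (buy spot, short the forward).
At maturity, profit = |F_mkt − F*| = |403.37 − 400.8110| = CHF 2.56 per share

CHF 2.56 per share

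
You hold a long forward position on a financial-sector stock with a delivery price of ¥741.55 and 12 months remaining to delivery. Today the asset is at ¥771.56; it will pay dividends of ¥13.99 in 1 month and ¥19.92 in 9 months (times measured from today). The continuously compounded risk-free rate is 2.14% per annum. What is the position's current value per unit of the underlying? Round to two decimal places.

¥12.14

PV(remaining dividends) I = 13.99·e^(−0.0214·1/12) + 19.92·e^(−0.0214·9/12) = 33.5679
Current forward F = (S − I)·e^(rT) = (771.56 − 33.5679)·e^(0.0214·12/12) = 737.9921 × 1.021631 = 753.9556
Value (long) = (F − K)·e^(−rT) = (753.9556 − 741.55) × 0.978827 = 12.1429
Value = ¥12.14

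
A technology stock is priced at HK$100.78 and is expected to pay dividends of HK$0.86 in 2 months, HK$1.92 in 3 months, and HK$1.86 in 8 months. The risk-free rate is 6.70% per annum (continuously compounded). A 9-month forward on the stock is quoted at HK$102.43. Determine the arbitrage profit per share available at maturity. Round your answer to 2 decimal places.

PV(dividends) I = 0.86·e^(−0.0670·2/12) + 1.92·e^(−0.0670·3/12) + 1.86·e^(−0.0670·8/12) = 4.5173
Fair forward F* = (S − I)·e^(rT) = (100.78 − 4.5173)·e^0.050250 = 96.2627 × 1.051534 = 101.2235
Market HK$102.43 > fair 101.2235: forward overpriced → cash-and-carry (borrow at r, buy the stock and collect the dividends, short the forward).
Profit at T = |F_mkt − F*| = |102.43 − 101.2235| = HK$1.21 per share

HK$1.21 per share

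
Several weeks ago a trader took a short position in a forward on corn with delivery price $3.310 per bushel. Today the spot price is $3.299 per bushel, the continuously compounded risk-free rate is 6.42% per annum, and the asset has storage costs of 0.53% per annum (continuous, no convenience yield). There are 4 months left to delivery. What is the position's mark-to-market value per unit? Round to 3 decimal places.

-$0.065 per bushel

Current fair forward for the remaining 4 months: F = S·e^((r + u)·T), (r + u) = 0.0642 + 0.0053 = 0.0695
F = 3.299 · e^(0.0695 × 4/12) = 3.299 × 1.023437 = 3.3763
Value of long forward = (F − K)·e^(−rT) = (3.3763 − 3.310) · e^(−0.0642·4/12)
= 0.0663 × 0.978827 = 0.065
Short position value = −(long value) = -$0.065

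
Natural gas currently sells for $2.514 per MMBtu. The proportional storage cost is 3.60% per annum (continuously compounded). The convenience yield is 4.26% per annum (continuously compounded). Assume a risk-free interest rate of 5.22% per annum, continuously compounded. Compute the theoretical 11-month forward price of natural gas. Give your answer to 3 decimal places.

Net carry = r + u − y = 0.0522 + 0.0360 − 0.0426 = 0.0456
F = S·e^((r+u−y)T) = 2.514 · e^(0.0456 × 11/12) = 2.514 · e^0.041800
= 2.514 × 1.042686 = $2.621 per MMBtu

$2.621 per MMBtu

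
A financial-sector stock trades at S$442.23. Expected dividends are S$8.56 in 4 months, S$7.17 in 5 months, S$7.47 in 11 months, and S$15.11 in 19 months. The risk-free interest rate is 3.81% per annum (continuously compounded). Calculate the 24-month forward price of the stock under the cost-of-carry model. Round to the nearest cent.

S$437.37

PV(dividends) I = 8.56·e^(−0.0381·4/12) + 7.17·e^(−0.0381·5/12) + 7.47·e^(−0.0381·11/12) + 15.11·e^(−0.0381·19/12)
I = 8.4520 + 7.0571 + 7.2136 + 14.2254 = 36.9481
F = (S − I)·e^(rT) = (442.23 − 36.9481) · e^(0.0381·24/12)
= 405.2819 · e^0.076200 = 405.2819 × 1.079178 = S$437.37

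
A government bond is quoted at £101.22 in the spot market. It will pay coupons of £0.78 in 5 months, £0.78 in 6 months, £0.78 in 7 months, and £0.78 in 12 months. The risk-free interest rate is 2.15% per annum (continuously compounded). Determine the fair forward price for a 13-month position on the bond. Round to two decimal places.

£100.45

PV(coupons) I = 0.78·e^(−0.0215·5/12) + 0.78·e^(−0.0215·6/12) + 0.78·e^(−0.0215·7/12) + 0.78·e^(−0.0215·12/12)
I = 0.7730 + 0.7717 + 0.7703 + 0.7634 = 3.0784
F = (S − I)·e^(rT) = (101.22 − 3.0784) · e^(0.0215·13/12)
= 98.1416 · e^0.023292 = 98.1416 × 1.023565 = £100.45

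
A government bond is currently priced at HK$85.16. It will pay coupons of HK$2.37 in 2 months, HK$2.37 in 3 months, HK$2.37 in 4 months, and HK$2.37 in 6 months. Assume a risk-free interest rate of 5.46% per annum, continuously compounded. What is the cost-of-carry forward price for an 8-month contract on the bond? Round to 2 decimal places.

HK$78.65

PV(coupons) I = 2.37·e^(−0.0546·2/12) + 2.37·e^(−0.0546·3/12) + 2.37·e^(−0.0546·4/12) + 2.37·e^(−0.0546·6/12)
I = 2.3485 + 2.3379 + 2.3273 + 2.3062 = 9.3199
F = (S − I)·e^(rT) = (85.16 − 9.3199) · e^(0.0546·8/12)
= 75.8401 · e^0.036400 = 75.8401 × 1.037071 = HK$78.65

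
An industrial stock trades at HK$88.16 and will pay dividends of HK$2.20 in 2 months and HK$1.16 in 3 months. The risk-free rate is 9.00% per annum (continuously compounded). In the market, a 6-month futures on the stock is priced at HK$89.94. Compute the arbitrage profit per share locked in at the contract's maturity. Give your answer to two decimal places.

PV(dividends) I = 2.20·e^(−0.0900·2/12) + 1.16·e^(−0.0900·3/12) = 3.3014
Fair futures F* = (S − I)·e^(rT) = (88.16 − 3.3014)·e^0.045000 = 84.8586 × 1.046028 = 88.7645
Market HK$89.94 > fair 88.7645: forward overpriced → cash-and-carry (borrow at r, buy the stock and collect the dividends, short the forward).
Profit at T = |F_mkt − F*| = |89.94 − 88.7645| = HK$1.18 per share

HK$1.18 per share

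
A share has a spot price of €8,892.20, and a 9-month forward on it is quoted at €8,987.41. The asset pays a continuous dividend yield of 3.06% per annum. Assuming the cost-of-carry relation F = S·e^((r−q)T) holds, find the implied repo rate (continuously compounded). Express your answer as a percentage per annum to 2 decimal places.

From F = S·e^((r−q)T): (r − q) = ln(F/S)/T
ln(8987.41/8892.20) = ln(1.010707) = 0.010650
(r − q) = 0.010650 / (9/12) = 0.014200
r = ln(F/S)/T + q = 0.014200 + 0.0306 = 0.044800
r = 4.48%

4.48%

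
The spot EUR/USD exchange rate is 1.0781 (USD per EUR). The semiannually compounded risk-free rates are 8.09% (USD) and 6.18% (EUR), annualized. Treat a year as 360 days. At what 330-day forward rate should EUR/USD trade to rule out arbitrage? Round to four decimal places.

1.0965

By covered interest parity, F = S · (1+r_USD/2)^(2T) / (1+r_EUR/2)^(2T)
= 1.0781 × 1.075405 / 1.057378 = 1.0781 × 1.017049
F = 1.0965 USD per EUR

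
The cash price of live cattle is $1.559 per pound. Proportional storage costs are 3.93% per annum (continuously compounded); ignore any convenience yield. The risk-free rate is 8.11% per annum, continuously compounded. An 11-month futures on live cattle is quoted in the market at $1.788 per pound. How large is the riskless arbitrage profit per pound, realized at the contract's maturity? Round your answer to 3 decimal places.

Fair futures: F* = S·e^(carry·T), with carry = (r + u) = 0.0811 + 0.0393 = 0.1204
F* = 1.559 · e^(0.1204 × 11/12) = 1.559 · e^0.110367 = 1.559 × 1.116688 = $1.7409
Market $1.788 > fair $1.7409: forward overpriced → cash-and-carry (buy spot, short the forward).
At maturity, profit = |F_mkt − F*| = |1.788 − 1.7409| = $0.047 per pound

$0.047 per pound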